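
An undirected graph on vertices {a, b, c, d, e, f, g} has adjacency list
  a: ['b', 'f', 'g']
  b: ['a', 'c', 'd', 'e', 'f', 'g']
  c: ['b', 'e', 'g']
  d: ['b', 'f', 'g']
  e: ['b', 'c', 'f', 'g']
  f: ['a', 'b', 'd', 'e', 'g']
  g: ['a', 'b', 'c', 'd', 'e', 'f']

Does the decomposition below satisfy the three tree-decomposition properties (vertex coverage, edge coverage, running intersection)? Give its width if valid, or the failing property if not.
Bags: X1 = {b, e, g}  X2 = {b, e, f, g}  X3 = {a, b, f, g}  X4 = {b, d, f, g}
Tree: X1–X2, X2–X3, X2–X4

A tree decomposition must satisfy three properties: every vertex lies in some bag; for every edge, both endpoints lie together in some bag; and for every vertex, the bags containing it form a connected subtree. Here vertex c appears in no bag, so the decomposition is invalid.

No — vertex c appears in no bag.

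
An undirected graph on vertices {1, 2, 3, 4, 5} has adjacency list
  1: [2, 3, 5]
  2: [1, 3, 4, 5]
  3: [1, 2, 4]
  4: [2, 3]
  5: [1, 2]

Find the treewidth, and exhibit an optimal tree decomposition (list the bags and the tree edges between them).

The largest bag has 3 vertices, giving width 2; this decomposition certifies tw(G) ≤ 2. Conversely, {1, 2, 3} is a clique of size 3, and the vertices of any clique must share a bag in every tree decomposition; so some bag has ≥ 3 vertices and tw(G) ≥ 2. Hence tw(G) = 2 exactly.

Treewidth 2.
One optimal decomposition is:
Bags: B1 = {1, 2, 5}  B2 = {1, 2, 3}  B3 = {2, 3, 4}
Tree: B1–B2, B2–B3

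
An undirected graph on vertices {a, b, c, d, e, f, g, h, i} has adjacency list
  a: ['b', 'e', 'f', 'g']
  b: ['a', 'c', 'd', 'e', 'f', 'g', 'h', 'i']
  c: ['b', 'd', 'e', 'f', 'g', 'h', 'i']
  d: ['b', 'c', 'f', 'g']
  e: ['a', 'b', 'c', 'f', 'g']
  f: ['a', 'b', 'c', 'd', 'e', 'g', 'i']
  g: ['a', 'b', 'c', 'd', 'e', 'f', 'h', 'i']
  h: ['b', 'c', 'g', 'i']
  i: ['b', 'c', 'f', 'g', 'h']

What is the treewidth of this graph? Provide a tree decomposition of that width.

The largest bag has 5 vertices, giving width 4; this decomposition certifies tw(G) ≤ 4. On the other hand G contains the 5-clique {b, c, g, h, i}. A clique must lie in a single bag of any decomposition, so no decomposition can have width below 4. Hence tw(G) = 4 exactly.

Treewidth 4.
Bags: B1 = {b, c, e, f, g}  B2 = {b, c, f, g, i}  B3 = {b, c, g, h, i}  B4 = {a, b, e, f, g}  B5 = {b, c, d, f, g}
Tree: B1–B2, B2–B3, B1–B4, B2–B5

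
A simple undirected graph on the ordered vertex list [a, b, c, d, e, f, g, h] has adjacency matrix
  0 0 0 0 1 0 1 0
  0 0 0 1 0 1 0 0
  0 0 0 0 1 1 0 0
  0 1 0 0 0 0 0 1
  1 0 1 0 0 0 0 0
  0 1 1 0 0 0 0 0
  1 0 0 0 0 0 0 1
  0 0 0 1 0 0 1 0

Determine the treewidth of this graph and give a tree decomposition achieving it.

Each bag holds 3 vertices, so the decomposition has width 2, which upper-bounds the treewidth. For the lower bound, G contains the cycle c–f–b–d–h–g–a–e–c, so G is not a forest; only forests have treewidth ≤ 1, hence tw(G) ≥ 2. Therefore the treewidth is 2.

Treewidth 2.
One such decomposition:
Bags: B1 = {b, c, f}  B2 = {b, c, d}  B3 = {c, d, h}  B4 = {c, g, h}  B5 = {a, c, g}  B6 = {a, c, e}
Tree: B1–B2, B2–B3, B3–B4, B4–B5, B5–B6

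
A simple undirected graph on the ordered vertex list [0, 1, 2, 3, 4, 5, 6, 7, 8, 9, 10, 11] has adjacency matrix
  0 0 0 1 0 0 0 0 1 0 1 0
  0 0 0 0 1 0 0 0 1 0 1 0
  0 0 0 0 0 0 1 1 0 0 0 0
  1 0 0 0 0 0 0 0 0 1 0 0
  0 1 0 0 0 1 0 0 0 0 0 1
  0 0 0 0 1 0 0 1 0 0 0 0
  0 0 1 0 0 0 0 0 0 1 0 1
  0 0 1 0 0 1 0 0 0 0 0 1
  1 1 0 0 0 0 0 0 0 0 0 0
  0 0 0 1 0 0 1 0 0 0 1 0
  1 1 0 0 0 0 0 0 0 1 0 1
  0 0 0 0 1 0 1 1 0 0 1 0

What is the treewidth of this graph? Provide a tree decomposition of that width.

Every bag has size at most 4, so the width is 4 − 1 = 3 and tw(G) ≤ 3. For the lower bound: the 4 vertex sets {0,3,8}, {9}, {10}, {1,4,6,11} are disjoint, each induces a connected subgraph, and every pair is joined by at least one edge of G. Contracting each set to a single vertex therefore yields K_{4} as a minor, and since treewidth is minor-monotone, tw(G) ≥ tw(K_{4}) = 3. Hence tw(G) = 3 exactly.

Treewidth 3.
One optimal decomposition is:
Bags: B1 = {0, 3, 8, 9}  B2 = {0, 8, 9, 10}  B3 = {1, 8, 9, 10}  B4 = {1, 6, 9, 10}  B5 = {1, 6, 10, 11}  B6 = {1, 4, 6, 11}  B7 = {2, 4, 6, 11}  B8 = {2, 4, 7, 11}  B9 = {2, 4, 5, 7}
Tree: B1–B2, B2–B3, B3–B4, B4–B5, B5–B6, B6–B7, B7–B8, B8–B9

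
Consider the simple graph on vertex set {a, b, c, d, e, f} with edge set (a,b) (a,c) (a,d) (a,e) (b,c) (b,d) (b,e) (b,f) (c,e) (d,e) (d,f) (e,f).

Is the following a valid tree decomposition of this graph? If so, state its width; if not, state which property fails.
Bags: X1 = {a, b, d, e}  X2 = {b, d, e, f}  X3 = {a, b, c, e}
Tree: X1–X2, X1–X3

Yes; width 3.

Vertex coverage: the bags together contain {a, b, c, d, e, f}, the full vertex set. Edge coverage: each edge of G has both endpoints in at least one bag. Running intersection: for every vertex, the bags containing it form a connected subtree. All three properties hold, so this is a valid tree decomposition of width max|bag| − 1 = 3, and hence tw(G) ≤ 3.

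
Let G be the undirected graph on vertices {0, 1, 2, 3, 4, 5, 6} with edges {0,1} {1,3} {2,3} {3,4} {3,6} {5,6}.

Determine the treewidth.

1

A width-1 tree decomposition is:
Bags: B1 = {3, 6}  B2 = {3, 4}  B3 = {5, 6}  B4 = {2, 3}  B5 = {1, 3}  B6 = {0, 1}
Tree: B1–B2, B1–B3, B2–B4, B1–B5, B5–B6
Every bag has size at most 2, so the width is 2 − 1 = 1 and tw(G) ≤ 1. Any graph with an edge has treewidth ≥ 1, and G has the edge 6–3. Therefore the treewidth is 1.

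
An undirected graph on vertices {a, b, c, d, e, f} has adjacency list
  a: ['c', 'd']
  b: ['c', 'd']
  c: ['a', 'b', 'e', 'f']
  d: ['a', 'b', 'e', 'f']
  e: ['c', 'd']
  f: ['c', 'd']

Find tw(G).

2

A width-2 tree decomposition is:
Bags: B1 = {b, c, d}  B2 = {a, c, d}  B3 = {c, d, f}  B4 = {c, d, e}
Tree: B1–B2, B2–B3, B3–B4
Each bag holds 3 vertices, so the decomposition has width 2, which upper-bounds the treewidth. The edges b–c–a–d–b form a cycle, so G is not a tree and its treewidth is at least 2. Hence tw(G) = 2 exactly.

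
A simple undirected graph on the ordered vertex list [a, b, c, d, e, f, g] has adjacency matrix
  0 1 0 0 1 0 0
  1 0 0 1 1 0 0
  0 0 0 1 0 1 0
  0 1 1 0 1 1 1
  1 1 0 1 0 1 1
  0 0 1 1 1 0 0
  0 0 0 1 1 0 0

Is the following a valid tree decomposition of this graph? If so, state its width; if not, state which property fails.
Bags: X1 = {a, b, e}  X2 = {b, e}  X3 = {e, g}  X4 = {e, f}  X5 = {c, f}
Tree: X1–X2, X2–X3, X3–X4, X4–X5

A tree decomposition must satisfy three properties: every vertex lies in some bag; for every edge, both endpoints lie together in some bag; and for every vertex, the bags containing it form a connected subtree. Here vertex d appears in no bag, so the decomposition is invalid.

No — vertex d appears in no bag.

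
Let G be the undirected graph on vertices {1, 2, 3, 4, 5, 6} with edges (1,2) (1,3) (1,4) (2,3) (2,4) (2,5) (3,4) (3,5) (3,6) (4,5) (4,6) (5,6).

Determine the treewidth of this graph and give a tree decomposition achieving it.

Treewidth 3.
Bags: B1 = {1, 2, 3, 4}  B2 = {2, 3, 4, 5}  B3 = {3, 4, 5, 6}
Tree: B1–B2, B2–B3

Each bag holds 4 vertices, so the decomposition has width 3, which upper-bounds the treewidth. For the lower bound, the 4 vertices {1, 2, 3, 4} are pairwise adjacent, and any tree decomposition puts a clique entirely inside one bag — forcing width ≥ 3. Therefore the treewidth is 3.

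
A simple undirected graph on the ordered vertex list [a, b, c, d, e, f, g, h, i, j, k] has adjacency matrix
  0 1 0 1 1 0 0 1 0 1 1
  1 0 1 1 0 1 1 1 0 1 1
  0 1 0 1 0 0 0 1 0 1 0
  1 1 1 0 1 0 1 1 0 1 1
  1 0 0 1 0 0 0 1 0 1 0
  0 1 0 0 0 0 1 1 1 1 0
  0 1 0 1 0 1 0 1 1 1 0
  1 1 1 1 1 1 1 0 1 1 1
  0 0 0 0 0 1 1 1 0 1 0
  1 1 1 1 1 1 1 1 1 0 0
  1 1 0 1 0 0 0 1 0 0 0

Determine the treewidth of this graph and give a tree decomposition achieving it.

Treewidth 4.
Bags: B1 = {b, d, g, h, j}  B2 = {b, f, g, h, j}  B3 = {a, b, d, h, j}  B4 = {f, g, h, i, j}  B5 = {a, d, e, h, j}  B6 = {a, b, d, h, k}  B7 = {b, c, d, h, j}
Tree: B1–B2, B1–B3, B2–B4, B3–B5, B3–B6, B3–B7

Each bag holds 5 vertices, so the decomposition has width 4, which upper-bounds the treewidth. For the lower bound, the 5 vertices {a, d, e, h, j} are pairwise adjacent, and any tree decomposition puts a clique entirely inside one bag — forcing width ≥ 4. The upper and lower bounds meet at 4, so that is the treewidth.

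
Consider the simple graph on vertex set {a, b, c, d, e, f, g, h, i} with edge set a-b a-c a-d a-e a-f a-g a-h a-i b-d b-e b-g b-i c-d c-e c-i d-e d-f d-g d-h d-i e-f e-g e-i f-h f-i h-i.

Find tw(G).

A width-4 tree decomposition is:
Bags: B1 = {a, b, d, e, g}  B2 = {a, b, d, e, i}  B3 = {a, d, e, f, i}  B4 = {a, d, f, h, i}  B5 = {a, c, d, e, i}
Tree: B1–B2, B2–B3, B3–B4, B3–B5
The largest bag has 5 vertices, giving width 4; this decomposition certifies tw(G) ≤ 4. For the lower bound, the 5 vertices {a, b, d, e, g} are pairwise adjacent, and any tree decomposition puts a clique entirely inside one bag — forcing width ≥ 4. Combining the bounds, tw(G) = 4.

4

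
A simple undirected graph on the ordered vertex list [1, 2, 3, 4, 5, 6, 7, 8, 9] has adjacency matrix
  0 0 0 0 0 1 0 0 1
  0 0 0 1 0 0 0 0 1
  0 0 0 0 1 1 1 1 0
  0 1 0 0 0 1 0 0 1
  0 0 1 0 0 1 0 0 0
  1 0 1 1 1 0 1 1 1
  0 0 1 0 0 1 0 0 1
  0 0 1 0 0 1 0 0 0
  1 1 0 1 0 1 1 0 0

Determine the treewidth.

2

A width-2 tree decomposition is:
Bags: B1 = {2, 4, 9}  B2 = {4, 6, 9}  B3 = {1, 6, 9}  B4 = {6, 7, 9}  B5 = {3, 6, 7}  B6 = {3, 5, 6}  B7 = {3, 6, 8}
Tree: B1–B2, B2–B3, B3–B4, B4–B5, B5–B6, B6–B7
The largest bag has 3 vertices, giving width 2; this decomposition certifies tw(G) ≤ 2. On the other hand G contains the 3-clique {2, 4, 9}. A clique must lie in a single bag of any decomposition, so no decomposition can have width below 2. Combining the bounds, tw(G) = 2.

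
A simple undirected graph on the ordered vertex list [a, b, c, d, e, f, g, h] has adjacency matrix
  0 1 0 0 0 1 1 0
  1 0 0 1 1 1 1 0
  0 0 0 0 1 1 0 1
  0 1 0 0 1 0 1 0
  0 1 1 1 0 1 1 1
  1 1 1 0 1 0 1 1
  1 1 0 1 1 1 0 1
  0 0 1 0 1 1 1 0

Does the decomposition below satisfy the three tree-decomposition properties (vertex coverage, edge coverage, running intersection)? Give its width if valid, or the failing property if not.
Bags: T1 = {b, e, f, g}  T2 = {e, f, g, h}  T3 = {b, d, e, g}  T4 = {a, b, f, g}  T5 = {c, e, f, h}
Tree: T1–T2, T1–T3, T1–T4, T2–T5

Every vertex of G appears in some bag (union = {a, b, c, d, e, f, g, h}); every edge is covered by a bag; and for each vertex v the set of bags containing v is connected in the bag tree. The decomposition is therefore valid. The largest bag has 4 vertices, so the width is 3.

Yes; width 3.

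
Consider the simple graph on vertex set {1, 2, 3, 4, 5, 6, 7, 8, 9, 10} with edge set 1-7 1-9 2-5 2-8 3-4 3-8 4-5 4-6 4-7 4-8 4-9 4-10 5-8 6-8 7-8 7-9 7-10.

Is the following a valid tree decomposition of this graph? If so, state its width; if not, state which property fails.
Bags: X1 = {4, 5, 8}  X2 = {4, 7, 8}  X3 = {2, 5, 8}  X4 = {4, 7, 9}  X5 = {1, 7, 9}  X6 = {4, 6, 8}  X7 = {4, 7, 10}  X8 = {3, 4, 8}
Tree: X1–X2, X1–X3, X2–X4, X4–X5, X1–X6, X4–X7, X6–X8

Yes; width 2.

Every vertex of G appears in some bag (union = {1, 2, 3, 4, 5, 6, 7, 8, 9, 10}); every edge is covered by a bag; and for each vertex v the set of bags containing v is connected in the bag tree. The decomposition is therefore valid. The largest bag has 3 vertices, so the width is 2.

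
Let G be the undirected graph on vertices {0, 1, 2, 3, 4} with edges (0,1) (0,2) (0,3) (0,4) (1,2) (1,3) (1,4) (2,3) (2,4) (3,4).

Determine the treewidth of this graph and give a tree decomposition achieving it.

Treewidth 4.
One such decomposition:
Bags: B1 = {0, 1, 2, 3, 4}
Tree: (single bag)

A single bag containing all 5 vertices is trivially a valid decomposition of width 4. Conversely, {0, 1, 2, 3, 4} is a clique of size 5, and the vertices of any clique must share a bag in every tree decomposition; so some bag has ≥ 5 vertices and tw(G) ≥ 4. Therefore the treewidth is 4.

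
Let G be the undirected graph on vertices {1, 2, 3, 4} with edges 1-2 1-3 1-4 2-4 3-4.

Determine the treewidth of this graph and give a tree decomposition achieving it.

Each bag holds 3 vertices, so the decomposition has width 2, which upper-bounds the treewidth. On the other hand G contains the 3-clique {1, 2, 4}. A clique must lie in a single bag of any decomposition, so no decomposition can have width below 2. Combining the bounds, tw(G) = 2.

Treewidth 2.
One optimal decomposition is:
Bags: B1 = {1, 3, 4}  B2 = {1, 2, 4}
Tree: B1–B2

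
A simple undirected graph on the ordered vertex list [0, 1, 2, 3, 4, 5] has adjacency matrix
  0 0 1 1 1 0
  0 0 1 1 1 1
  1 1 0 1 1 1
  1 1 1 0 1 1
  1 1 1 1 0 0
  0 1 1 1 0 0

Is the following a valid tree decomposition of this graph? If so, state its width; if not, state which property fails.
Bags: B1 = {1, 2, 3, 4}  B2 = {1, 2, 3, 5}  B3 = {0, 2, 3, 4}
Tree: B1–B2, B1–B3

Yes; width 3.

Vertex coverage: the bags together contain {0, 1, 2, 3, 4, 5}, the full vertex set. Edge coverage: each edge of G has both endpoints in at least one bag. Running intersection: for every vertex, the bags containing it form a connected subtree. All three properties hold, so this is a valid tree decomposition of width max|bag| − 1 = 3, and hence tw(G) ≤ 3.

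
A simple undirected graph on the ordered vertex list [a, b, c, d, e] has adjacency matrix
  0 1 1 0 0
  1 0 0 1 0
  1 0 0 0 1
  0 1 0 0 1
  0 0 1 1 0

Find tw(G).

2

A width-2 tree decomposition is:
Bags: B1 = {b, d, e}  B2 = {b, c, e}  B3 = {a, b, c}
Tree: B1–B2, B2–B3
Every bag has size at most 3, so the width is 3 − 1 = 2 and tw(G) ≤ 2. Since b–d–e–c–a–b is a cycle in G, G is not acyclic. Forests are exactly the graphs of treewidth ≤ 1, so tw(G) ≥ 2. Hence tw(G) = 2 exactly.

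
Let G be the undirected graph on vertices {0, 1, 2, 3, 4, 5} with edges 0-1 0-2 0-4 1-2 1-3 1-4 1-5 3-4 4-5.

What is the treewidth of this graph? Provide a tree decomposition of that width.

Treewidth 2.
One such decomposition:
Bags: B1 = {0, 1, 4}  B2 = {0, 1, 2}  B3 = {1, 4, 5}  B4 = {1, 3, 4}
Tree: B1–B2, B1–B3, B1–B4

The largest bag has 3 vertices, giving width 2; this decomposition certifies tw(G) ≤ 2. For the lower bound, the 3 vertices {0, 1, 2} are pairwise adjacent, and any tree decomposition puts a clique entirely inside one bag — forcing width ≥ 2. Hence tw(G) = 2 exactly.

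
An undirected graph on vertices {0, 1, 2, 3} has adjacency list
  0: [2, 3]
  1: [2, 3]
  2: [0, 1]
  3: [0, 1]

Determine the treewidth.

2

A width-2 tree decomposition is:
Bags: B1 = {0, 1, 3}  B2 = {0, 1, 2}
Tree: B1–B2
Every bag has size at most 3, so the width is 3 − 1 = 2 and tw(G) ≤ 2. For the lower bound, G contains the cycle 0–3–1–2–0, so G is not a forest; only forests have treewidth ≤ 1, hence tw(G) ≥ 2. Hence tw(G) = 2 exactly.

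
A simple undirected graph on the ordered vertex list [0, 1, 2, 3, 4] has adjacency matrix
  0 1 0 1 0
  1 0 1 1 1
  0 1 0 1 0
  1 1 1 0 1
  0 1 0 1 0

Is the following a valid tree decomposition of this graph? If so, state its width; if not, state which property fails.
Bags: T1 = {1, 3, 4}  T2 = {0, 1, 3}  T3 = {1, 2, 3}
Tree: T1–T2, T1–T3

Every vertex of G appears in some bag (union = {0, 1, 2, 3, 4}); every edge is covered by a bag; and for each vertex v the set of bags containing v is connected in the bag tree. The decomposition is therefore valid. The largest bag has 3 vertices, so the width is 2.

Yes; width 2.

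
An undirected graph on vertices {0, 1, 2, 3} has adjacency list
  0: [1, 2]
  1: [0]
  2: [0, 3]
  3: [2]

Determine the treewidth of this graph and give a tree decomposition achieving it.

Every bag has size at most 2, so the width is 2 − 1 = 1 and tw(G) ≤ 1. Since G has at least one edge (e.g. 3–2), it is not an edgeless graph, so tw(G) ≥ 1. Therefore the treewidth is 1.

Treewidth 1.
One optimal decomposition is:
Bags: B1 = {2, 3}  B2 = {0, 2}  B3 = {0, 1}
Tree: B1–B2, B2–B3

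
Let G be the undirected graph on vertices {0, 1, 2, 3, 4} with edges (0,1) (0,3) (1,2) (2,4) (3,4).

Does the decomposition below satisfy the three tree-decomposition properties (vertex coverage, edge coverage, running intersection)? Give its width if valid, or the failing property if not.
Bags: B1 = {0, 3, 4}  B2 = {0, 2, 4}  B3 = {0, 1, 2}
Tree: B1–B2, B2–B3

Vertex coverage: the bags together contain {0, 1, 2, 3, 4}, the full vertex set. Edge coverage: each edge of G has both endpoints in at least one bag. Running intersection: for every vertex, the bags containing it form a connected subtree. All three properties hold, so this is a valid tree decomposition of width max|bag| − 1 = 2, and hence tw(G) ≤ 2.

Yes; width 2.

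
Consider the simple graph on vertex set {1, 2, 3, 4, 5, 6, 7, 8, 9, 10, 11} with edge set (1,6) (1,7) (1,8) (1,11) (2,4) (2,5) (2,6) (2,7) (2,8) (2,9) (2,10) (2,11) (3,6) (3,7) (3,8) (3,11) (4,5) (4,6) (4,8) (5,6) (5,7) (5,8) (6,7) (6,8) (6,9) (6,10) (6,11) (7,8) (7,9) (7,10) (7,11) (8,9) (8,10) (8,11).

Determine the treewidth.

4

A width-4 tree decomposition is:
Bags: B1 = {3, 6, 7, 8, 11}  B2 = {2, 6, 7, 8, 11}  B3 = {2, 5, 6, 7, 8}  B4 = {2, 4, 5, 6, 8}  B5 = {1, 6, 7, 8, 11}  B6 = {2, 6, 7, 8, 9}  B7 = {2, 6, 7, 8, 10}
Tree: B1–B2, B2–B3, B3–B4, B1–B5, B3–B6, B2–B7
The largest bag has 5 vertices, giving width 4; this decomposition certifies tw(G) ≤ 4. On the other hand G contains the 5-clique {2, 4, 5, 6, 8}. A clique must lie in a single bag of any decomposition, so no decomposition can have width below 4. Therefore the treewidth is 4.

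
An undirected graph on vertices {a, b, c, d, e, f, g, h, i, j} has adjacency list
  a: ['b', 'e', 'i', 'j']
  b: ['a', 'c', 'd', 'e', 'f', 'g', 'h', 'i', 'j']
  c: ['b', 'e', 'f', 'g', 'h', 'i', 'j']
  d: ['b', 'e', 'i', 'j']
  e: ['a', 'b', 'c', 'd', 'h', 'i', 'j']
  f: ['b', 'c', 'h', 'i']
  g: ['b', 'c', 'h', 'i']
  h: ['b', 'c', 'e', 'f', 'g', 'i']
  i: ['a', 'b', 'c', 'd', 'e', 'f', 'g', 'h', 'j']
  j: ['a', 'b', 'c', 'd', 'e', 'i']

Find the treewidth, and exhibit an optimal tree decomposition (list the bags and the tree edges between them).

Treewidth 4.
Bags: B1 = {b, c, e, i, j}  B2 = {b, c, e, h, i}  B3 = {a, b, e, i, j}  B4 = {b, d, e, i, j}  B5 = {b, c, g, h, i}  B6 = {b, c, f, h, i}
Tree: B1–B2, B1–B3, B3–B4, B2–B5, B5–B6

Each bag holds 5 vertices, so the decomposition has width 4, which upper-bounds the treewidth. For the lower bound, the 5 vertices {b, d, e, i, j} are pairwise adjacent, and any tree decomposition puts a clique entirely inside one bag — forcing width ≥ 4. The upper and lower bounds meet at 4, so that is the treewidth.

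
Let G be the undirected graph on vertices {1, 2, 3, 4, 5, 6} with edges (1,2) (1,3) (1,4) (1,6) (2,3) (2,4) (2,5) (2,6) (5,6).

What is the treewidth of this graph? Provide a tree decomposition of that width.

Every bag has size at most 3, so the width is 3 − 1 = 2 and tw(G) ≤ 2. On the other hand G contains the 3-clique {1, 2, 3}. A clique must lie in a single bag of any decomposition, so no decomposition can have width below 2. The upper and lower bounds meet at 2, so that is the treewidth.

Treewidth 2.
One optimal decomposition is:
Bags: B1 = {1, 2, 3}  B2 = {1, 2, 4}  B3 = {1, 2, 6}  B4 = {2, 5, 6}
Tree: B1–B2, B2–B3, B3–B4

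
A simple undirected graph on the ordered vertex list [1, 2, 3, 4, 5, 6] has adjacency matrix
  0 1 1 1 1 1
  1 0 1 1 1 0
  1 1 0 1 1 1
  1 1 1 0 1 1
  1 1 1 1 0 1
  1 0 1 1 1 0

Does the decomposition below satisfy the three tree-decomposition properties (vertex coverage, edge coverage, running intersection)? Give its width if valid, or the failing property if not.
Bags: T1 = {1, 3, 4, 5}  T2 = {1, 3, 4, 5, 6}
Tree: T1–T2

A tree decomposition must satisfy three properties: every vertex lies in some bag; for every edge, both endpoints lie together in some bag; and for every vertex, the bags containing it form a connected subtree. Here vertex 2 appears in no bag, so the decomposition is invalid.

No — vertex 2 appears in no bag.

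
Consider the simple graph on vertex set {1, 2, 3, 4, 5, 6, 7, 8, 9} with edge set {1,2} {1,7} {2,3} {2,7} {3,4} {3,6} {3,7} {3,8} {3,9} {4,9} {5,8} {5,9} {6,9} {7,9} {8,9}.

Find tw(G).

2

A width-2 tree decomposition is:
Bags: B1 = {3, 7, 9}  B2 = {2, 3, 7}  B3 = {3, 6, 9}  B4 = {3, 8, 9}  B5 = {5, 8, 9}  B6 = {1, 2, 7}  B7 = {3, 4, 9}
Tree: B1–B2, B1–B3, B3–B4, B4–B5, B2–B6, B4–B7
Every bag has size at most 3, so the width is 3 − 1 = 2 and tw(G) ≤ 2. For the lower bound, the 3 vertices {1, 2, 7} are pairwise adjacent, and any tree decomposition puts a clique entirely inside one bag — forcing width ≥ 2. Therefore the treewidth is 2.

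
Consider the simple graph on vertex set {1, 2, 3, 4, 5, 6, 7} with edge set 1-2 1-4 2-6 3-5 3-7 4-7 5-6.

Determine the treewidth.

A width-2 tree decomposition is:
Bags: B1 = {3, 5, 7}  B2 = {5, 6, 7}  B3 = {2, 6, 7}  B4 = {1, 2, 7}  B5 = {1, 4, 7}
Tree: B1–B2, B2–B3, B3–B4, B4–B5
Every bag has size at most 3, so the width is 3 − 1 = 2 and tw(G) ≤ 2. Since 7–3–5–6–2–1–4–7 is a cycle in G, G is not acyclic. Forests are exactly the graphs of treewidth ≤ 1, so tw(G) ≥ 2. Therefore the treewidth is 2.

2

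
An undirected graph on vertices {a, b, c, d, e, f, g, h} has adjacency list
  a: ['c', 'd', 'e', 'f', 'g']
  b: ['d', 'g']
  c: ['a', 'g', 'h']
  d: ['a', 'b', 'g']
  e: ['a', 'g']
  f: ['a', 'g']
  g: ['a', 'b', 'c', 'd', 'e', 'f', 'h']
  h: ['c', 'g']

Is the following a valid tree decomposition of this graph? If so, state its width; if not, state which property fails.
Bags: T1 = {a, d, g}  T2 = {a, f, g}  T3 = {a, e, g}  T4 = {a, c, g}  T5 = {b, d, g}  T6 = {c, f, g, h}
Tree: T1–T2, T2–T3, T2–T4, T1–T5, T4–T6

A tree decomposition must satisfy three properties: every vertex lies in some bag; for every edge, both endpoints lie together in some bag; and for every vertex, the bags containing it form a connected subtree. Here bags containing vertex f are not connected in the tree, so the decomposition is invalid.

No — bags containing vertex f are not connected in the tree.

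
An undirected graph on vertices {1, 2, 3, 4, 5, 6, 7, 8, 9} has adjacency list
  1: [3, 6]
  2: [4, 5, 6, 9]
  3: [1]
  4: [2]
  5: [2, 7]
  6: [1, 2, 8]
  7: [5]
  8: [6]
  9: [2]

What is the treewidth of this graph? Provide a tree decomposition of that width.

The largest bag has 2 vertices, giving width 1; this decomposition certifies tw(G) ≤ 1. Since G has at least one edge (e.g. 2–6), it is not an edgeless graph, so tw(G) ≥ 1. Combining the bounds, tw(G) = 1.

Treewidth 1.
One optimal decomposition is:
Bags: B1 = {2, 6}  B2 = {1, 6}  B3 = {2, 9}  B4 = {2, 5}  B5 = {5, 7}  B6 = {6, 8}  B7 = {2, 4}  B8 = {1, 3}
Tree: B1–B2, B1–B3, B3–B4, B4–B5, B1–B6, B3–B7, B2–B8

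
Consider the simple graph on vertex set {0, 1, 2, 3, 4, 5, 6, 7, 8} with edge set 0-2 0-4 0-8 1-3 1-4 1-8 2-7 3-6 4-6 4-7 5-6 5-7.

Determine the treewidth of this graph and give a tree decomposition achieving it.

Treewidth 3.
One such decomposition:
Bags: B1 = {0, 1, 2, 8}  B2 = {0, 1, 2, 4}  B3 = {1, 2, 4, 7}  B4 = {1, 3, 4, 7}  B5 = {3, 4, 6, 7}  B6 = {3, 5, 6, 7}
Tree: B1–B2, B2–B3, B3–B4, B4–B5, B5–B6

Every bag has size at most 4, so the width is 4 − 1 = 3 and tw(G) ≤ 3. For the lower bound: the 4 vertex sets {0,2,8}, {1}, {4}, {3,5,6,7} are disjoint, each induces a connected subgraph, and every pair is joined by at least one edge of G. Contracting each set to a single vertex therefore yields K_{4} as a minor, and since treewidth is minor-monotone, tw(G) ≥ tw(K_{4}) = 3. Combining the bounds, tw(G) = 3.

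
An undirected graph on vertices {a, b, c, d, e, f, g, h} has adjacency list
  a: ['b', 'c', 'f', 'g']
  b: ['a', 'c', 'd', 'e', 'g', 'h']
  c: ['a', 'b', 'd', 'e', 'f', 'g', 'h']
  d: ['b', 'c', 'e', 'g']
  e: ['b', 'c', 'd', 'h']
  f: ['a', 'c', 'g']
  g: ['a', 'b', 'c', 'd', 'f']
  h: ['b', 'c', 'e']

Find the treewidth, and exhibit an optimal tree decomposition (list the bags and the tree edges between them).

Each bag holds 4 vertices, so the decomposition has width 3, which upper-bounds the treewidth. Conversely, {a, c, f, g} is a clique of size 4, and the vertices of any clique must share a bag in every tree decomposition; so some bag has ≥ 4 vertices and tw(G) ≥ 3. Hence tw(G) = 3 exactly.

Treewidth 3.
Bags: B1 = {a, b, c, g}  B2 = {b, c, d, g}  B3 = {b, c, d, e}  B4 = {a, c, f, g}  B5 = {b, c, e, h}
Tree: B1–B2, B2–B3, B1–B4, B3–B5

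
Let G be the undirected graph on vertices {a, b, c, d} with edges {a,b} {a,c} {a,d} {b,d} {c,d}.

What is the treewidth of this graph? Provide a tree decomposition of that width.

Treewidth 2.
One optimal decomposition is:
Bags: B1 = {a, b, d}  B2 = {a, c, d}
Tree: B1–B2

Every bag has size at most 3, so the width is 3 − 1 = 2 and tw(G) ≤ 2. For the lower bound, the 3 vertices {a, c, d} are pairwise adjacent, and any tree decomposition puts a clique entirely inside one bag — forcing width ≥ 2. Hence tw(G) = 2 exactly.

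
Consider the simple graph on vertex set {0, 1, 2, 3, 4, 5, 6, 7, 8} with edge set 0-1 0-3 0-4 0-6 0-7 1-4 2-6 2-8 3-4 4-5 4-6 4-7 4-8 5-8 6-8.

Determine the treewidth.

2

A width-2 tree decomposition is:
Bags: B1 = {0, 4, 6}  B2 = {0, 3, 4}  B3 = {4, 6, 8}  B4 = {0, 1, 4}  B5 = {2, 6, 8}  B6 = {0, 4, 7}  B7 = {4, 5, 8}
Tree: B1–B2, B1–B3, B1–B4, B3–B5, B2–B6, B3–B7
The largest bag has 3 vertices, giving width 2; this decomposition certifies tw(G) ≤ 2. For the lower bound, the 3 vertices {2, 6, 8} are pairwise adjacent, and any tree decomposition puts a clique entirely inside one bag — forcing width ≥ 2. Combining the bounds, tw(G) = 2.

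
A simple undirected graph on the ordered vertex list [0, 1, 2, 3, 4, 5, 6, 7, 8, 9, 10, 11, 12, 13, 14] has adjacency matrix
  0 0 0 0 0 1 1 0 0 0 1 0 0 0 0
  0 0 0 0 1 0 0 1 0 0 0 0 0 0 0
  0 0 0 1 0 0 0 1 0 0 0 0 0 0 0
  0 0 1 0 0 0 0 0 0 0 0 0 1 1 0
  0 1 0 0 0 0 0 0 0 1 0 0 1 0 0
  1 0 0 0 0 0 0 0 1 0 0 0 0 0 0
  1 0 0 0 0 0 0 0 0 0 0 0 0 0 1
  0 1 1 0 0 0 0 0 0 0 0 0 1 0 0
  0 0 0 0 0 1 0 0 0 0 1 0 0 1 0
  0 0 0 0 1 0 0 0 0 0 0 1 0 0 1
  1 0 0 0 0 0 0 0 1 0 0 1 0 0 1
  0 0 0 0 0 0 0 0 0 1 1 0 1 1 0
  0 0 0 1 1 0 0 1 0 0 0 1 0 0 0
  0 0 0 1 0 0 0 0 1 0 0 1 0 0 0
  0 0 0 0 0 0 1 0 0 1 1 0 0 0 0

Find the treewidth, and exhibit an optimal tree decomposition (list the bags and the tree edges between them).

The largest bag has 4 vertices, giving width 3; this decomposition certifies tw(G) ≤ 3. For the lower bound: the 4 vertex sets {1,2,7}, {4}, {12}, {3,9,11,13} are disjoint, each induces a connected subgraph, and every pair is joined by at least one edge of G. Contracting each set to a single vertex therefore yields K_{4} as a minor, and since treewidth is minor-monotone, tw(G) ≥ tw(K_{4}) = 3. The upper and lower bounds meet at 3, so that is the treewidth.

Treewidth 3.
Bags: B1 = {1, 2, 4, 7}  B2 = {2, 4, 7, 12}  B3 = {2, 3, 4, 12}  B4 = {3, 4, 9, 12}  B5 = {3, 9, 11, 12}  B6 = {3, 9, 11, 13}  B7 = {9, 11, 13, 14}  B8 = {10, 11, 13, 14}  B9 = {8, 10, 13, 14}  B10 = {6, 8, 10, 14}  B11 = {0, 6, 8, 10}  B12 = {0, 5, 6, 8}
Tree: B1–B2, B2–B3, B3–B4, B4–B5, B5–B6, B6–B7, B7–B8, B8–B9, B9–B10, B10–B11, B11–B12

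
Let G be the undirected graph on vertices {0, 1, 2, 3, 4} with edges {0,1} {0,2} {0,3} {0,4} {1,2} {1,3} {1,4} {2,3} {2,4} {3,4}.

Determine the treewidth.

A width-4 tree decomposition is:
Bags: B1 = {0, 1, 2, 3, 4}
Tree: (single bag)
With just one bag of size 5, the width is 5 − 1 = 4, so tw(G) ≤ 4. On the other hand G contains the 5-clique {0, 1, 2, 3, 4}. A clique must lie in a single bag of any decomposition, so no decomposition can have width below 4. Combining the bounds, tw(G) = 4.

4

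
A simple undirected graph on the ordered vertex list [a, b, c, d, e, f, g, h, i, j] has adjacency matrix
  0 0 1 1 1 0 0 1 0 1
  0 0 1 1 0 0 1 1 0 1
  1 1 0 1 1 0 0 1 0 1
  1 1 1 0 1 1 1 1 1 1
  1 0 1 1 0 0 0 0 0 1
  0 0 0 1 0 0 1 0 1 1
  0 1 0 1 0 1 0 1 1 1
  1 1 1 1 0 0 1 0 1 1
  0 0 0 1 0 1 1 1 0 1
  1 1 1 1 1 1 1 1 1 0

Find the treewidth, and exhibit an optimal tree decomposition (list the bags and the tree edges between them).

The largest bag has 5 vertices, giving width 4; this decomposition certifies tw(G) ≤ 4. Conversely, {a, c, d, e, j} is a clique of size 5, and the vertices of any clique must share a bag in every tree decomposition; so some bag has ≥ 5 vertices and tw(G) ≥ 4. Therefore the treewidth is 4.

Treewidth 4.
One such decomposition:
Bags: B1 = {d, g, h, i, j}  B2 = {b, d, g, h, j}  B3 = {b, c, d, h, j}  B4 = {d, f, g, i, j}  B5 = {a, c, d, h, j}  B6 = {a, c, d, e, j}
Tree: B1–B2, B2–B3, B1–B4, B3–B5, B5–B6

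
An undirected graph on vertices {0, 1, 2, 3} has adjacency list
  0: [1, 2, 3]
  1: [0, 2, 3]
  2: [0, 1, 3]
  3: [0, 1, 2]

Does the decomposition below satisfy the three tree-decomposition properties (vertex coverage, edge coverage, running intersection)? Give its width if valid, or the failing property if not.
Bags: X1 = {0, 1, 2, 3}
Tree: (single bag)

Checking the three conditions: (i) the bags cover all of {0, 1, 2, 3}; (ii) for each edge, some bag contains both endpoints; (iii) the bags containing any fixed vertex form a subtree. All hold, so the decomposition is valid with width 4 − 1 = 3.

Yes; width 3.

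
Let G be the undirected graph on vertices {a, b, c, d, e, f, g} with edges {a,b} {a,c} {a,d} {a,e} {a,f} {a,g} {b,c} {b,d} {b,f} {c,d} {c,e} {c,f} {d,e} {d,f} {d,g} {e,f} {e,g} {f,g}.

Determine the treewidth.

A width-4 tree decomposition is:
Bags: B1 = {a, d, e, f, g}  B2 = {a, c, d, e, f}  B3 = {a, b, c, d, f}
Tree: B1–B2, B2–B3
The largest bag has 5 vertices, giving width 4; this decomposition certifies tw(G) ≤ 4. Conversely, {a, d, e, f, g} is a clique of size 5, and the vertices of any clique must share a bag in every tree decomposition; so some bag has ≥ 5 vertices and tw(G) ≥ 4. Hence tw(G) = 4 exactly.

4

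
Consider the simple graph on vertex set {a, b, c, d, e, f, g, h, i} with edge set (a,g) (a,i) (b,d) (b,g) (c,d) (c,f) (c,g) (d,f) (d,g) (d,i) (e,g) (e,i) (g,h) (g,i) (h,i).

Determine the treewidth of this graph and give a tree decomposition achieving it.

Treewidth 2.
One optimal decomposition is:
Bags: B1 = {e, g, i}  B2 = {a, g, i}  B3 = {g, h, i}  B4 = {d, g, i}  B5 = {c, d, g}  B6 = {b, d, g}  B7 = {c, d, f}
Tree: B1–B2, B1–B3, B1–B4, B4–B5, B4–B6, B5–B7

The largest bag has 3 vertices, giving width 2; this decomposition certifies tw(G) ≤ 2. For the lower bound, the 3 vertices {c, d, g} are pairwise adjacent, and any tree decomposition puts a clique entirely inside one bag — forcing width ≥ 2. Hence tw(G) = 2 exactly.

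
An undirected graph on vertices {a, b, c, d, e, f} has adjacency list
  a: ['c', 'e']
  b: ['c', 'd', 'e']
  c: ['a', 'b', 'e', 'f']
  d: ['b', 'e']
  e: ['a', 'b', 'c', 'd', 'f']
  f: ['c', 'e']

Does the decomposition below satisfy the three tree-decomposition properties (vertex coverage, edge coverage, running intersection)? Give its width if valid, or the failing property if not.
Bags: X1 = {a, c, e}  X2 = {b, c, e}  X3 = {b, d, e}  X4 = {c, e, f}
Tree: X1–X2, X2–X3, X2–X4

Yes; width 2.

Checking the three conditions: (i) the bags cover all of {a, b, c, d, e, f}; (ii) for each edge, some bag contains both endpoints; (iii) the bags containing any fixed vertex form a subtree. All hold, so the decomposition is valid with width 3 − 1 = 2.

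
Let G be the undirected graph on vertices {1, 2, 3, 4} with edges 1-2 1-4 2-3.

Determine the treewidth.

A width-1 tree decomposition is:
Bags: B1 = {1, 2}  B2 = {2, 3}  B3 = {1, 4}
Tree: B1–B2, B1–B3
The largest bag has 2 vertices, giving width 1; this decomposition certifies tw(G) ≤ 1. Any graph with an edge has treewidth ≥ 1, and G has the edge 2–1. The upper and lower bounds meet at 1, so that is the treewidth.

1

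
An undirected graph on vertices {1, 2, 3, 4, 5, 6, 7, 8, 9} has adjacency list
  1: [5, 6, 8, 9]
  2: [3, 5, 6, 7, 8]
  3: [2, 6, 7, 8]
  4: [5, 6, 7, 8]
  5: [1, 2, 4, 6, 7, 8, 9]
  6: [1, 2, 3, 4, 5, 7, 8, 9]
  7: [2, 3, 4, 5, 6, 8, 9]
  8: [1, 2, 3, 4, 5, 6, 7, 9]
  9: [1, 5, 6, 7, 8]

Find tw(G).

A width-4 tree decomposition is:
Bags: B1 = {4, 5, 6, 7, 8}  B2 = {2, 5, 6, 7, 8}  B3 = {2, 3, 6, 7, 8}  B4 = {5, 6, 7, 8, 9}  B5 = {1, 5, 6, 8, 9}
Tree: B1–B2, B2–B3, B1–B4, B4–B5
Every bag has size at most 5, so the width is 5 − 1 = 4 and tw(G) ≤ 4. Conversely, {2, 3, 6, 7, 8} is a clique of size 5, and the vertices of any clique must share a bag in every tree decomposition; so some bag has ≥ 5 vertices and tw(G) ≥ 4. The upper and lower bounds meet at 4, so that is the treewidth.

4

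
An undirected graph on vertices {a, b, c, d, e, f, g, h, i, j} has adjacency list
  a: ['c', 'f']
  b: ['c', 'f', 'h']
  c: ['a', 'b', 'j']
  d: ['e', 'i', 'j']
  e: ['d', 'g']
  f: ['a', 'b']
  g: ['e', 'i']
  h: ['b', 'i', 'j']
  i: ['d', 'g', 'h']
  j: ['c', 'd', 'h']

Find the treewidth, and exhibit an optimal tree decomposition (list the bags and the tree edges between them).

Treewidth 2.
One such decomposition:
Bags: B1 = {a, c, f}  B2 = {b, c, f}  B3 = {b, c, j}  B4 = {b, h, j}  B5 = {d, h, j}  B6 = {d, h, i}  B7 = {d, e, i}  B8 = {e, g, i}
Tree: B1–B2, B2–B3, B3–B4, B4–B5, B5–B6, B6–B7, B7–B8

Each bag holds 3 vertices, so the decomposition has width 2, which upper-bounds the treewidth. Since a–f–b–c–a is a cycle in G, G is not acyclic. Forests are exactly the graphs of treewidth ≤ 1, so tw(G) ≥ 2. Combining the bounds, tw(G) = 2.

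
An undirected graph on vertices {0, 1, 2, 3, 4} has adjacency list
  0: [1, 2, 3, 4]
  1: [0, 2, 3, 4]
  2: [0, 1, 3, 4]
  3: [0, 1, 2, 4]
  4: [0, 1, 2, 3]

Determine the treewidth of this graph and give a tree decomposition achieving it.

Treewidth 4.
One such decomposition:
Bags: B1 = {0, 1, 2, 3, 4}
Tree: (single bag)

With just one bag of size 5, the width is 5 − 1 = 4, so tw(G) ≤ 4. On the other hand G contains the 5-clique {0, 1, 2, 3, 4}. A clique must lie in a single bag of any decomposition, so no decomposition can have width below 4. Therefore the treewidth is 4.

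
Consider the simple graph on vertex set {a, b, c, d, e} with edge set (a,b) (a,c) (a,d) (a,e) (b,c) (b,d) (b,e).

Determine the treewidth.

2

A width-2 tree decomposition is:
Bags: B1 = {a, b, c}  B2 = {a, b, e}  B3 = {a, b, d}
Tree: B1–B2, B1–B3
Every bag has size at most 3, so the width is 3 − 1 = 2 and tw(G) ≤ 2. On the other hand G contains the 3-clique {a, b, d}. A clique must lie in a single bag of any decomposition, so no decomposition can have width below 2. The upper and lower bounds meet at 2, so that is the treewidth.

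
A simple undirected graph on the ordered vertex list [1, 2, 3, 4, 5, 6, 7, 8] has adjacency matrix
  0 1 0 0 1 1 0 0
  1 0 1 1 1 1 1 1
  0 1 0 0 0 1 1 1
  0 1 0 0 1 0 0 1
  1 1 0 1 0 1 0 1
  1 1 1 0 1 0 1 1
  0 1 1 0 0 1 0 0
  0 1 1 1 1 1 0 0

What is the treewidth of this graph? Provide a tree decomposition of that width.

The largest bag has 4 vertices, giving width 3; this decomposition certifies tw(G) ≤ 3. Conversely, {2, 4, 5, 8} is a clique of size 4, and the vertices of any clique must share a bag in every tree decomposition; so some bag has ≥ 4 vertices and tw(G) ≥ 3. The upper and lower bounds meet at 3, so that is the treewidth.

Treewidth 3.
One such decomposition:
Bags: B1 = {2, 4, 5, 8}  B2 = {2, 5, 6, 8}  B3 = {1, 2, 5, 6}  B4 = {2, 3, 6, 8}  B5 = {2, 3, 6, 7}
Tree: B1–B2, B2–B3, B2–B4, B4–B5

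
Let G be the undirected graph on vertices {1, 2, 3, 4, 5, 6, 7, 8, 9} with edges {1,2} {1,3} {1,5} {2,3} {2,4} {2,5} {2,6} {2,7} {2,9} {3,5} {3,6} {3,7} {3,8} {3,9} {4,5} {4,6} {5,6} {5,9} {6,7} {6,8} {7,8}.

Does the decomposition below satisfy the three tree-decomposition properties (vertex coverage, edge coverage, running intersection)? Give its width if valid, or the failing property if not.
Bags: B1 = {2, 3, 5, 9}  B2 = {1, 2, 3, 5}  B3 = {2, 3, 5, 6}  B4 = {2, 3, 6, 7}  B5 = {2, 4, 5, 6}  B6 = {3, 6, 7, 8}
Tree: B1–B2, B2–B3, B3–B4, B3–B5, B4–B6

Yes; width 3.

Checking the three conditions: (i) the bags cover all of {1, 2, 3, 4, 5, 6, 7, 8, 9}; (ii) for each edge, some bag contains both endpoints; (iii) the bags containing any fixed vertex form a subtree. All hold, so the decomposition is valid with width 4 − 1 = 3.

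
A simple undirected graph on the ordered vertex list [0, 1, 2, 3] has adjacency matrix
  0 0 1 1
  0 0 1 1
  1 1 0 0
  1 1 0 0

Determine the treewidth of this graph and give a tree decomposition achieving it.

Treewidth 2.
One optimal decomposition is:
Bags: B1 = {0, 1, 2}  B2 = {0, 1, 3}
Tree: B1–B2

Each bag holds 3 vertices, so the decomposition has width 2, which upper-bounds the treewidth. For the lower bound, G contains the cycle 0–2–1–3–0, so G is not a forest; only forests have treewidth ≤ 1, hence tw(G) ≥ 2. Therefore the treewidth is 2.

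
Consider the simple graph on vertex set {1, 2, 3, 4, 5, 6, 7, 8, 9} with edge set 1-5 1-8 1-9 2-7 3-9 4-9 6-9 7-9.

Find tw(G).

1

A width-1 tree decomposition is:
Bags: B1 = {1, 8}  B2 = {1, 9}  B3 = {7, 9}  B4 = {6, 9}  B5 = {1, 5}  B6 = {3, 9}  B7 = {4, 9}  B8 = {2, 7}
Tree: B1–B2, B2–B3, B2–B4, B1–B5, B2–B6, B6–B7, B3–B8
The largest bag has 2 vertices, giving width 1; this decomposition certifies tw(G) ≤ 1. G has an edge, so its treewidth is at least 1. Therefore the treewidth is 1.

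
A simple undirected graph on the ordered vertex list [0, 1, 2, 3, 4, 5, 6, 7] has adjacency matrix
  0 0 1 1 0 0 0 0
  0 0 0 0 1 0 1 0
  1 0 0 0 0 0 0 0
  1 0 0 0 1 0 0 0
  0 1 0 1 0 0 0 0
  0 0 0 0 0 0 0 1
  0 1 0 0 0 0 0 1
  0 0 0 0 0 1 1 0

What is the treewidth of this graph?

1

A width-1 tree decomposition is:
Bags: B1 = {0, 2}  B2 = {0, 3}  B3 = {3, 4}  B4 = {1, 4}  B5 = {1, 6}  B6 = {6, 7}  B7 = {5, 7}
Tree: B1–B2, B2–B3, B3–B4, B4–B5, B5–B6, B6–B7
Each bag holds 2 vertices, so the decomposition has width 1, which upper-bounds the treewidth. G has an edge, so its treewidth is at least 1. Hence tw(G) = 1 exactly.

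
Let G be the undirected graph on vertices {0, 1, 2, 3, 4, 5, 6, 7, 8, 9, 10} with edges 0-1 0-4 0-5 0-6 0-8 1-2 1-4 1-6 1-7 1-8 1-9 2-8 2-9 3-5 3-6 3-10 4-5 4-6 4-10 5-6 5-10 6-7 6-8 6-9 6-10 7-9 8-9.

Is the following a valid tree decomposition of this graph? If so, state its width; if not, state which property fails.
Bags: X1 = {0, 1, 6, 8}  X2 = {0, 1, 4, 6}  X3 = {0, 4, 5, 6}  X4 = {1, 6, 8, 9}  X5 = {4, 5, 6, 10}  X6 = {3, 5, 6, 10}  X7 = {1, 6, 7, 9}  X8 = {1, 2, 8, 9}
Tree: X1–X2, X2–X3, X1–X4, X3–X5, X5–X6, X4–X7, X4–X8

Yes; width 3.

Every vertex of G appears in some bag (union = {0, 1, 2, 3, 4, 5, 6, 7, 8, 9, 10}); every edge is covered by a bag; and for each vertex v the set of bags containing v is connected in the bag tree. The decomposition is therefore valid. The largest bag has 4 vertices, so the width is 3.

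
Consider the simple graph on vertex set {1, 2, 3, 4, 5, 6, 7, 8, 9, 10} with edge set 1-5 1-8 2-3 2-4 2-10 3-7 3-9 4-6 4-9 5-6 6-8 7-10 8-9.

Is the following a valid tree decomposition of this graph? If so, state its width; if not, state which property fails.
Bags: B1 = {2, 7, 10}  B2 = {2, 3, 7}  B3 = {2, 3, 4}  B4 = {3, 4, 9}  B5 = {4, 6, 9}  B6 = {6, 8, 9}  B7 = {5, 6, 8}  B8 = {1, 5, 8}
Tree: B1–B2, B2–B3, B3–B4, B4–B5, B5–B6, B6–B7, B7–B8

Vertex coverage: the bags together contain {1, 2, 3, 4, 5, 6, 7, 8, 9, 10}, the full vertex set. Edge coverage: each edge of G has both endpoints in at least one bag. Running intersection: for every vertex, the bags containing it form a connected subtree. All three properties hold, so this is a valid tree decomposition of width max|bag| − 1 = 2, and hence tw(G) ≤ 2.

Yes; width 2.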